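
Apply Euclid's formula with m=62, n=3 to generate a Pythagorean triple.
(3835, 372, 3853)

Euclid's formula: a = m² - n², b = 2mn, c = m² + n²
m = 62, n = 3
a = 62² - 3² = 3844 - 9 = 3835
b = 2 × 62 × 3 = 372
c = 62² + 3² = 3844 + 9 = 3853
Verification: 3835² + 372² = 14707225 + 138384 = 14845609 = 3853² ✓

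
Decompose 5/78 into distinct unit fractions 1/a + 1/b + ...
1/16 + 1/624

Greedy algorithm:
5/78: ceiling(78/5) = 16, use 1/16
1/624: ceiling(624/1) = 624, use 1/624
Result: 5/78 = 1/16 + 1/624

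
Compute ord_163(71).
81

163 is prime, so ord(71) divides φ(163) = 162.
Divisors of 162: 1, 2, 3, 6, 9, 18, 27, 54, 81, 162.
Repeated squaring: 71^1 ≡ 71, 71^2 ≡ 151, 71^4 ≡ 144, 71^8 ≡ 35, 71^16 ≡ 84, 71^32 ≡ 47, 71^64 ≡ 90, 71^128 ≡ 113 (mod 163).
Test 71^d mod 163 for each divisor d in increasing order:
71^1 ≡ 71
71^2 ≡ 151
71^3 = 71^2·71^1 ≡ 126
71^6 = 71^4·71^2 ≡ 65
71^9 = 71^8·71^1 ≡ 40
71^18 = 71^16·71^2 ≡ 133
71^27 = 71^16·71^8·71^2·71^1 ≡ 104
71^54 = 71^32·71^16·71^4·71^2 ≡ 58
71^81 = 71^64·71^16·71^1 ≡ 1  ← first divisor giving 1
The order is 81.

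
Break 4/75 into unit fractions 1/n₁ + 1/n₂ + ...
1/19 + 1/1425

Greedy algorithm:
4/75: ceiling(75/4) = 19, use 1/19
1/1425: ceiling(1425/1) = 1425, use 1/1425
Result: 4/75 = 1/19 + 1/1425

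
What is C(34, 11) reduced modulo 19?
16

Using Lucas' theorem:
Write n=34 and k=11 in base 19:
n in base 19: [1, 15]
k in base 19: [0, 11]
C(34,11) mod 19 = ∏ C(n_i, k_i) mod 19
Digit binomials (mod 19): C(1,0) = 1; C(15,11) = 1365 ≡ 16
Product: 1 × 16 = 16 ≡ 16 (mod 19)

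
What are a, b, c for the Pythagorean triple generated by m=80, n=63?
(2431, 10080, 10369)

Euclid's formula: a = m² - n², b = 2mn, c = m² + n²
m = 80, n = 63
a = 80² - 63² = 6400 - 3969 = 2431
b = 2 × 80 × 63 = 10080
c = 80² + 63² = 6400 + 3969 = 10369
Verification: 2431² + 10080² = 5909761 + 101606400 = 107516161 = 10369² ✓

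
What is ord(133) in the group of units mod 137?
17

137 is prime, so ord(133) divides φ(137) = 136.
Divisors of 136: 1, 2, 4, 8, 17, 34, 68, 136.
Repeated squaring: 133^1 ≡ 133, 133^2 ≡ 16, 133^4 ≡ 119, 133^8 ≡ 50, 133^16 ≡ 34, 133^32 ≡ 60, 133^64 ≡ 38, 133^128 ≡ 74 (mod 137).
Test 133^d mod 137 for each divisor d in increasing order:
133^1 ≡ 133
133^2 ≡ 16
133^4 ≡ 119
133^8 ≡ 50
133^17 = 133^16·133^1 ≡ 1  ← first divisor giving 1
The order is 17.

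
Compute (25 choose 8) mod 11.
0

Using Lucas' theorem:
Write n=25 and k=8 in base 11:
n in base 11: [2, 3]
k in base 11: [0, 8]
C(25,8) mod 11 = ∏ C(n_i, k_i) mod 11
Digit binomials (mod 11): C(2,0) = 1; C(3,8) = 0 (k_i > n_i)
Product: 1 × 0 = 0 ≡ 0 (mod 11)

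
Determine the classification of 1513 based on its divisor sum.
deficient

Proper divisors of 1513: sum = 1 + 17 + 89 = 107
Since 107 < 1513, 1513 is deficient.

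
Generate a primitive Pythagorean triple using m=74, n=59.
(1995, 8732, 8957)

Euclid's formula: a = m² - n², b = 2mn, c = m² + n²
m = 74, n = 59
a = 74² - 59² = 5476 - 3481 = 1995
b = 2 × 74 × 59 = 8732
c = 74² + 59² = 5476 + 3481 = 8957
Verification: 1995² + 8732² = 3980025 + 76247824 = 80227849 = 8957² ✓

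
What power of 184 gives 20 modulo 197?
133

Baby-step giant-step with step n = ⌈√197⌉ = 15.
Baby steps 184^j mod 197 (j:value) for j=0..14: 0:1, 1:184, 2:169, 3:167, 4:193, 5:52, 6:112, 7:120, 8:16, 9:186, 10:143, 11:111, 12:133, 13:44, 14:19.
Giant-step multiplier: 184^(-15) ≡ 184^(196-15) = 184^181 ≡ 130 (mod 197).
Giant steps γ_i = 20·130^i mod 197: γ_0=20, γ_1=39, γ_2=145, γ_3=135, γ_4=17, γ_5=43, γ_6=74, γ_7=164, γ_8=44 (in table at j=13).
x = i·n + j = 8·15 + 13 = 133.
Check: 184^133 ≡ 20 (mod 197).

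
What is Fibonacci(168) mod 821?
662

Matrix identity: Q^n = [[F_(n+1), F_n], [F_n, F_(n-1)]] with Q = [[1,1],[1,0]].
n = 168 = 10101000₂. Square-and-multiply, entries mod 821:
Q^1 = [[1,1],[1,0]]
Q^2 = (Q^1)² = [[2,1],[1,1]]
Q^5 = (Q^2)²·Q = [[8,5],[5,3]]
Q^10 = (Q^5)² = [[89,55],[55,34]]
Q^21 = (Q^10)²·Q = [[470,273],[273,197]]
Q^42 = (Q^21)² = [[690,650],[650,40]]
Q^84 = (Q^42)² = [[426,783],[783,464]]
Q^168 = (Q^84)² = [[658,662],[662,817]]
F_168 mod 821 = Q^168[0][1] = 662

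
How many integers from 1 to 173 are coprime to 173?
172

173 = 173
φ(n) = n × ∏(1 - 1/p) for each prime p dividing n
φ(173) = 173 × (1 - 1/173) = 172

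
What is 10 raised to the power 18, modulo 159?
148

Repeated squaring. Binary of 18 = 10010.
10^1 ≡ 10 (mod 159); 10^2 ≡ 100 (mod 159); 10^4 ≡ 142 (mod 159); 10^8 ≡ 130 (mod 159); 10^16 ≡ 46 (mod 159)
10^18 = 10^2 × 10^16 ≡ 148 (mod 159)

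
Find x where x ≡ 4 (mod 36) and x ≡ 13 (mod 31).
292

Using Chinese Remainder Theorem:
M = 36 × 31 = 1116
M1 = 31, M2 = 36
y1 = 31^(-1) mod 36 = 7
y2 = 36^(-1) mod 31 = 25
x = (4×31×7 + 13×36×25) mod 1116 = 292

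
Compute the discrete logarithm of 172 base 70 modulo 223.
20

Baby-step giant-step with step n = ⌈√223⌉ = 15.
Baby steps 70^j mod 223 (j:value) for j=0..14: 0:1, 1:70, 2:217, 3:26, 4:36, 5:67, 6:7, 7:44, 8:181, 9:182, 10:29, 11:23, 12:49, 13:85, 14:152.
Giant-step multiplier: 70^(-15) ≡ 70^(222-15) = 70^207 ≡ 108 (mod 223).
Giant steps γ_i = 172·108^i mod 223: γ_0=172, γ_1=67 (in table at j=5).
x = i·n + j = 1·15 + 5 = 20.
Check: 70^20 ≡ 172 (mod 223).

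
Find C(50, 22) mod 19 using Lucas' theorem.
3

Using Lucas' theorem:
Write n=50 and k=22 in base 19:
n in base 19: [2, 12]
k in base 19: [1, 3]
C(50,22) mod 19 = ∏ C(n_i, k_i) mod 19
Digit binomials (mod 19): C(2,1) = 2; C(12,3) = 220 ≡ 11
Product: 2 × 11 = 22 ≡ 3 (mod 19)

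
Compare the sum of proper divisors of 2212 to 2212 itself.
abundant

Proper divisors of 2212: sum = 1 + 2 + 4 + 7 + 14 + 28 + 79 + 158 + 316 + 553 + 1106 = 2268
Since 2268 > 2212, 2212 is abundant.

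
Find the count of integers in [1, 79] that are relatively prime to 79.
78

79 = 79
φ(n) = n × ∏(1 - 1/p) for each prime p dividing n
φ(79) = 79 × (1 - 1/79) = 78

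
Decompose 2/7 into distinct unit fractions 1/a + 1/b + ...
1/4 + 1/28

Greedy algorithm:
2/7: ceiling(7/2) = 4, use 1/4
1/28: ceiling(28/1) = 28, use 1/28
Result: 2/7 = 1/4 + 1/28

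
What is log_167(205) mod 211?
31

Baby-step giant-step with step n = ⌈√211⌉ = 15.
Baby steps 167^j mod 211 (j:value) for j=0..14: 0:1, 1:167, 2:37, 3:60, 4:103, 5:110, 6:13, 7:61, 8:59, 9:147, 10:73, 11:164, 12:169, 13:160, 14:134.
Giant-step multiplier: 167^(-15) ≡ 167^(210-15) = 167^195 ≡ 88 (mod 211).
Giant steps γ_i = 205·88^i mod 211: γ_0=205, γ_1=105, γ_2=167 (in table at j=1).
x = i·n + j = 2·15 + 1 = 31.
Check: 167^31 ≡ 205 (mod 211).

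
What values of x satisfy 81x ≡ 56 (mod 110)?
x ≡ 36 (mod 110)

gcd(81, 110) = 1, which divides 56, so solutions exist.
Find 81^(-1) mod 110 by the extended Euclidean algorithm:
110 = 1 × 81 + 29  ⟹  29 = (1)·110 + (-1)·81
81 = 2 × 29 + 23  ⟹  23 = (-2)·110 + (3)·81
29 = 1 × 23 + 6  ⟹  6 = (3)·110 + (-4)·81
23 = 3 × 6 + 5  ⟹  5 = (-11)·110 + (15)·81
6 = 1 × 5 + 1  ⟹  1 = (14)·110 + (-19)·81
So (-19)·81 ≡ 1 (mod 110), i.e. 81^(-1) ≡ -19 ≡ 91 (mod 110).
x ≡ 91 × 56 = 5096 ≡ 36 (mod 110).
Check: 81 × 36 = 2916 ≡ 56 (mod 110).
Unique solution: x ≡ 36 (mod 110)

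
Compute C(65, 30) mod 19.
0

Using Lucas' theorem:
Write n=65 and k=30 in base 19:
n in base 19: [3, 8]
k in base 19: [1, 11]
C(65,30) mod 19 = ∏ C(n_i, k_i) mod 19
Digit binomials (mod 19): C(3,1) = 3; C(8,11) = 0 (k_i > n_i)
Product: 3 × 0 = 0 ≡ 0 (mod 19)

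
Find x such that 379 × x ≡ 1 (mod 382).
127

gcd(379, 382) = 1, so the inverse exists.
Extended Euclidean algorithm on (382, 379):
382 = 1 × 379 + 3  ⟹  3 = (1)·382 + (-1)·379
379 = 126 × 3 + 1  ⟹  1 = (-126)·382 + (127)·379
So (127)·379 ≡ 1 (mod 382), i.e. 379^(-1) ≡ 127 (mod 382).
Check: 379 × 127 = 48133 ≡ 1 (mod 382)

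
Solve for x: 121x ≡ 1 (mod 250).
31

gcd(121, 250) = 1, so the inverse exists.
Extended Euclidean algorithm on (250, 121):
250 = 2 × 121 + 8  ⟹  8 = (1)·250 + (-2)·121
121 = 15 × 8 + 1  ⟹  1 = (-15)·250 + (31)·121
So (31)·121 ≡ 1 (mod 250), i.e. 121^(-1) ≡ 31 (mod 250).
Check: 121 × 31 = 3751 ≡ 1 (mod 250)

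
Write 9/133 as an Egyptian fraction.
1/15 + 1/998 + 1/1991010

Greedy algorithm:
9/133: ceiling(133/9) = 15, use 1/15
2/1995: ceiling(1995/2) = 998, use 1/998
1/1991010: ceiling(1991010/1) = 1991010, use 1/1991010
Result: 9/133 = 1/15 + 1/998 + 1/1991010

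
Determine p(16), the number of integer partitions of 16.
231

p(n) counts ways to write n as a sum of positive integers (order ignored).
Euler's pentagonal recurrence: p(k) = p(k-1) + p(k-2) - p(k-5) - p(k-7) + p(k-12) + p(k-15) - ... (offsets j(3j∓1)/2, signs ++--, p(0)=1, p(<0)=0).
DP table for k = 0..15: p(0)=1, p(1)=1, p(2)=2, p(3)=3, p(4)=5, p(5)=7, p(6)=11, p(7)=15, p(8)=22, p(9)=30, p(10)=42, p(11)=56, p(12)=77, p(13)=101, p(14)=135, p(15)=176.
Final step: p(16) = p(15) + p(14) - p(11) - p(9) + p(4) + p(1)
= 176 + 135 - 56 - 30 + 5 + 1
= 231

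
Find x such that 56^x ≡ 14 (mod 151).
131

Baby-step giant-step with step n = ⌈√151⌉ = 13.
Baby steps 56^j mod 151 (j:value) for j=0..12: 0:1, 1:56, 2:116, 3:3, 4:17, 5:46, 6:9, 7:51, 8:138, 9:27, 10:2, 11:112, 12:81.
Giant-step multiplier: 56^(-13) ≡ 56^(150-13) = 56^137 ≡ 126 (mod 151).
Giant steps γ_i = 14·126^i mod 151: γ_0=14, γ_1=103, γ_2=143, γ_3=49, γ_4=134, γ_5=123, γ_6=96, γ_7=16, γ_8=53, γ_9=34, γ_10=56 (in table at j=1).
x = i·n + j = 10·13 + 1 = 131.
Check: 56^131 ≡ 14 (mod 151).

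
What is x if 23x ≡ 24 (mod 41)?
x ≡ 26 (mod 41)

gcd(23, 41) = 1, which divides 24, so solutions exist.
Find 23^(-1) mod 41 by the extended Euclidean algorithm:
41 = 1 × 23 + 18  ⟹  18 = (1)·41 + (-1)·23
23 = 1 × 18 + 5  ⟹  5 = (-1)·41 + (2)·23
18 = 3 × 5 + 3  ⟹  3 = (4)·41 + (-7)·23
5 = 1 × 3 + 2  ⟹  2 = (-5)·41 + (9)·23
3 = 1 × 2 + 1  ⟹  1 = (9)·41 + (-16)·23
So (-16)·23 ≡ 1 (mod 41), i.e. 23^(-1) ≡ -16 ≡ 25 (mod 41).
x ≡ 25 × 24 = 600 ≡ 26 (mod 41).
Check: 23 × 26 = 598 ≡ 24 (mod 41).
Unique solution: x ≡ 26 (mod 41)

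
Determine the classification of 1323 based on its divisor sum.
deficient

Proper divisors of 1323: sum = 1 + 3 + 7 + 9 + 21 + 27 + 49 + 63 + 147 + 189 + 441 = 957
Since 957 < 1323, 1323 is deficient.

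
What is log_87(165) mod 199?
158

Baby-step giant-step with step n = ⌈√199⌉ = 15.
Baby steps 87^j mod 199 (j:value) for j=0..14: 0:1, 1:87, 2:7, 3:12, 4:49, 5:84, 6:144, 7:190, 8:13, 9:136, 10:91, 11:156, 12:40, 13:97, 14:81.
Giant-step multiplier: 87^(-15) ≡ 87^(198-15) = 87^183 ≡ 17 (mod 199).
Giant steps γ_i = 165·17^i mod 199: γ_0=165, γ_1=19, γ_2=124, γ_3=118, γ_4=16, γ_5=73, γ_6=47, γ_7=3, γ_8=51, γ_9=71, γ_10=13 (in table at j=8).
x = i·n + j = 10·15 + 8 = 158.
Check: 87^158 ≡ 165 (mod 199).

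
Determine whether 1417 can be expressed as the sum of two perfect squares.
11² + 36² (a=11, b=36)

Factorization: 1417 = 13 × 109
By Fermat: n is sum of two squares iff every prime p ≡ 3 (mod 4) appears to even power.
All primes ≡ 3 (mod 4) appear to even power.
Search a = 0, 1, 2, … for 1417 - a² a perfect square: first hit at a = 11: 1417 - 121 = 1296 = 36².
1417 = 11² + 36² = 121 + 1296 ✓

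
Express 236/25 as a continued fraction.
[9; 2, 3, 1, 2]

Euclidean algorithm steps:
236 = 9 × 25 + 11
25 = 2 × 11 + 3
11 = 3 × 3 + 2
3 = 1 × 2 + 1
2 = 2 × 1 + 0
Continued fraction: [9; 2, 3, 1, 2]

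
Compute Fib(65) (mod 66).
49

Matrix identity: Q^n = [[F_(n+1), F_n], [F_n, F_(n-1)]] with Q = [[1,1],[1,0]].
n = 65 = 1000001₂. Square-and-multiply, entries mod 66:
Q^1 = [[1,1],[1,0]]
Q^2 = (Q^1)² = [[2,1],[1,1]]
Q^4 = (Q^2)² = [[5,3],[3,2]]
Q^8 = (Q^4)² = [[34,21],[21,13]]
Q^16 = (Q^8)² = [[13,63],[63,16]]
Q^32 = (Q^16)² = [[46,45],[45,1]]
Q^65 = (Q^32)²·Q = [[52,49],[49,3]]
F_65 mod 66 = Q^65[0][1] = 49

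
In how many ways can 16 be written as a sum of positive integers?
231

p(n) counts ways to write n as a sum of positive integers (order ignored).
Euler's pentagonal recurrence: p(k) = p(k-1) + p(k-2) - p(k-5) - p(k-7) + p(k-12) + p(k-15) - ... (offsets j(3j∓1)/2, signs ++--, p(0)=1, p(<0)=0).
DP table for k = 0..15: p(0)=1, p(1)=1, p(2)=2, p(3)=3, p(4)=5, p(5)=7, p(6)=11, p(7)=15, p(8)=22, p(9)=30, p(10)=42, p(11)=56, p(12)=77, p(13)=101, p(14)=135, p(15)=176.
Final step: p(16) = p(15) + p(14) - p(11) - p(9) + p(4) + p(1)
= 176 + 135 - 56 - 30 + 5 + 1
= 231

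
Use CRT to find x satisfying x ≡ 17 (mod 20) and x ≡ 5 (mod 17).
277

Using Chinese Remainder Theorem:
M = 20 × 17 = 340
M1 = 17, M2 = 20
y1 = 17^(-1) mod 20 = 13
y2 = 20^(-1) mod 17 = 6
x = (17×17×13 + 5×20×6) mod 340 = 277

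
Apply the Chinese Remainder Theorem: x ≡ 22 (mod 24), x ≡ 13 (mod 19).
70

Using Chinese Remainder Theorem:
M = 24 × 19 = 456
M1 = 19, M2 = 24
y1 = 19^(-1) mod 24 = 19
y2 = 24^(-1) mod 19 = 4
x = (22×19×19 + 13×24×4) mod 456 = 70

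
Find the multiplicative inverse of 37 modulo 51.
40

gcd(37, 51) = 1, so the inverse exists.
Extended Euclidean algorithm on (51, 37):
51 = 1 × 37 + 14  ⟹  14 = (1)·51 + (-1)·37
37 = 2 × 14 + 9  ⟹  9 = (-2)·51 + (3)·37
14 = 1 × 9 + 5  ⟹  5 = (3)·51 + (-4)·37
9 = 1 × 5 + 4  ⟹  4 = (-5)·51 + (7)·37
5 = 1 × 4 + 1  ⟹  1 = (8)·51 + (-11)·37
So (-11)·37 ≡ 1 (mod 51), i.e. 37^(-1) ≡ -11 ≡ 40 (mod 51).
Check: 37 × 40 = 1480 ≡ 1 (mod 51)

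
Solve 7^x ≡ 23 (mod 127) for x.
115

Baby-step giant-step with step n = ⌈√127⌉ = 12.
Baby steps 7^j mod 127 (j:value) for j=0..11: 0:1, 1:7, 2:49, 3:89, 4:115, 5:43, 6:47, 7:75, 8:17, 9:119, 10:71, 11:116.
Giant-step multiplier: 7^(-12) ≡ 7^(126-12) = 7^114 ≡ 94 (mod 127).
Giant steps γ_i = 23·94^i mod 127: γ_0=23, γ_1=3, γ_2=28, γ_3=92, γ_4=12, γ_5=112, γ_6=114, γ_7=48, γ_8=67, γ_9=75 (in table at j=7).
x = i·n + j = 9·12 + 7 = 115.
Check: 7^115 ≡ 23 (mod 127).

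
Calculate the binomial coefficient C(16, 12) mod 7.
0

Using Lucas' theorem:
Write n=16 and k=12 in base 7:
n in base 7: [2, 2]
k in base 7: [1, 5]
C(16,12) mod 7 = ∏ C(n_i, k_i) mod 7
Digit binomials (mod 7): C(2,1) = 2; C(2,5) = 0 (k_i > n_i)
Product: 2 × 0 = 0 ≡ 0 (mod 7)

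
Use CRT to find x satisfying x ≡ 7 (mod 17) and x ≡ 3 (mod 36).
75

Using Chinese Remainder Theorem:
M = 17 × 36 = 612
M1 = 36, M2 = 17
y1 = 36^(-1) mod 17 = 9
y2 = 17^(-1) mod 36 = 17
x = (7×36×9 + 3×17×17) mod 612 = 75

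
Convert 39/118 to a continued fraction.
[0; 3, 39]

Euclidean algorithm steps:
39 = 0 × 118 + 39
118 = 3 × 39 + 1
39 = 39 × 1 + 0
Continued fraction: [0; 3, 39]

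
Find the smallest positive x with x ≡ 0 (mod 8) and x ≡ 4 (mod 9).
40

Using Chinese Remainder Theorem:
M = 8 × 9 = 72
M1 = 9, M2 = 8
y1 = 9^(-1) mod 8 = 1
y2 = 8^(-1) mod 9 = 8
x = (0×9×1 + 4×8×8) mod 72 = 40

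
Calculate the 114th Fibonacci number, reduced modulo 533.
443

Matrix identity: Q^n = [[F_(n+1), F_n], [F_n, F_(n-1)]] with Q = [[1,1],[1,0]].
n = 114 = 1110010₂. Square-and-multiply, entries mod 533:
Q^1 = [[1,1],[1,0]]
Q^3 = (Q^1)²·Q = [[3,2],[2,1]]
Q^7 = (Q^3)²·Q = [[21,13],[13,8]]
Q^14 = (Q^7)² = [[77,377],[377,233]]
Q^28 = (Q^14)² = [[417,143],[143,274]]
Q^57 = (Q^28)²·Q = [[1,326],[326,208]]
Q^114 = (Q^57)² = [[210,443],[443,300]]
F_114 mod 533 = Q^114[0][1] = 443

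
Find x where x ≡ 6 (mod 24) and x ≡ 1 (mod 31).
342

Using Chinese Remainder Theorem:
M = 24 × 31 = 744
M1 = 31, M2 = 24
y1 = 31^(-1) mod 24 = 7
y2 = 24^(-1) mod 31 = 22
x = (6×31×7 + 1×24×22) mod 744 = 342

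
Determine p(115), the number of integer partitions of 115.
1064144451

p(n) counts ways to write n as a sum of positive integers (order ignored).
Euler's pentagonal recurrence: p(k) = p(k-1) + p(k-2) - p(k-5) - p(k-7) + p(k-12) + p(k-15) - ... (offsets j(3j∓1)/2, signs ++--, p(0)=1, p(<0)=0).
DP table for k = 0..114: p(0)=1, p(1)=1, p(2)=2, p(3)=3, p(4)=5, p(5)=7, p(6)=11, p(7)=15, p(8)=22, p(9)=30, p(10)=42, p(11)=56, p(12)=77, p(13)=101, p(14)=135, p(15)=176, p(16)=231, p(17)=297, p(18)=385, p(19)=490, p(20)=627, p(21)=792, p(22)=1002, p(23)=1255, p(24)=1575, p(25)=1958, p(26)=2436, p(27)=3010, p(28)=3718, p(29)=4565, p(30)=5604, p(31)=6842, p(32)=8349, p(33)=10143, p(34)=12310, p(35)=14883, p(36)=17977, p(37)=21637, p(38)=26015, p(39)=31185, p(40)=37338, p(41)=44583, p(42)=53174, p(43)=63261, p(44)=75175, p(45)=89134, p(46)=105558, p(47)=124754, p(48)=147273, p(49)=173525, p(50)=204226, p(51)=239943, p(52)=281589, p(53)=329931, p(54)=386155, p(55)=451276, p(56)=526823, p(57)=614154, p(58)=715220, p(59)=831820, p(60)=966467, p(61)=1121505, p(62)=1300156, p(63)=1505499, p(64)=1741630, p(65)=2012558, p(66)=2323520, p(67)=2679689, p(68)=3087735, p(69)=3554345, p(70)=4087968, p(71)=4697205, p(72)=5392783, p(73)=6185689, p(74)=7089500, p(75)=8118264, p(76)=9289091, p(77)=10619863, p(78)=12132164, p(79)=13848650, p(80)=15796476, p(81)=18004327, p(82)=20506255, p(83)=23338469, p(84)=26543660, p(85)=30167357, p(86)=34262962, p(87)=38887673, p(88)=44108109, p(89)=49995925, p(90)=56634173, p(91)=64112359, p(92)=72533807, p(93)=82010177, p(94)=92669720, p(95)=104651419, p(96)=118114304, p(97)=133230930, p(98)=150198136, p(99)=169229875, p(100)=190569292, p(101)=214481126, p(102)=241265379, p(103)=271248950, p(104)=304801365, p(105)=342325709, p(106)=384276336, p(107)=431149389, p(108)=483502844, p(109)=541946240, p(110)=607163746, p(111)=679903203, p(112)=761002156, p(113)=851376628, p(114)=952050665.
Final step: p(115) = p(114) + p(113) - p(110) - p(108) + p(103) + p(100) - p(93) - p(89) + p(80) + p(75) - p(64) - p(58) + p(45) + p(38) - p(23) - p(15)
= 952050665 + 851376628 - 607163746 - 483502844 + 271248950 + 190569292 - 82010177 - 49995925 + 15796476 + 8118264 - 1741630 - 715220 + 89134 + 26015 - 1255 - 176
= 1064144451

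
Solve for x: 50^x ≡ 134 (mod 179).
71

Baby-step giant-step with step n = ⌈√179⌉ = 14.
Baby steps 50^j mod 179 (j:value) for j=0..13: 0:1, 1:50, 2:173, 3:58, 4:36, 5:10, 6:142, 7:119, 8:43, 9:2, 10:100, 11:167, 12:116, 13:72.
Giant-step multiplier: 50^(-14) ≡ 50^(178-14) = 50^164 ≡ 9 (mod 179).
Giant steps γ_i = 134·9^i mod 179: γ_0=134, γ_1=132, γ_2=114, γ_3=131, γ_4=105, γ_5=50 (in table at j=1).
x = i·n + j = 5·14 + 1 = 71.
Check: 50^71 ≡ 134 (mod 179).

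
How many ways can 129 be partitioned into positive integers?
4835271870

p(n) counts ways to write n as a sum of positive integers (order ignored).
Euler's pentagonal recurrence: p(k) = p(k-1) + p(k-2) - p(k-5) - p(k-7) + p(k-12) + p(k-15) - ... (offsets j(3j∓1)/2, signs ++--, p(0)=1, p(<0)=0).
DP table for k = 0..128: p(0)=1, p(1)=1, p(2)=2, p(3)=3, p(4)=5, p(5)=7, p(6)=11, p(7)=15, p(8)=22, p(9)=30, p(10)=42, p(11)=56, p(12)=77, p(13)=101, p(14)=135, p(15)=176, p(16)=231, p(17)=297, p(18)=385, p(19)=490, p(20)=627, p(21)=792, p(22)=1002, p(23)=1255, p(24)=1575, p(25)=1958, p(26)=2436, p(27)=3010, p(28)=3718, p(29)=4565, p(30)=5604, p(31)=6842, p(32)=8349, p(33)=10143, p(34)=12310, p(35)=14883, p(36)=17977, p(37)=21637, p(38)=26015, p(39)=31185, p(40)=37338, p(41)=44583, p(42)=53174, p(43)=63261, p(44)=75175, p(45)=89134, p(46)=105558, p(47)=124754, p(48)=147273, p(49)=173525, p(50)=204226, p(51)=239943, p(52)=281589, p(53)=329931, p(54)=386155, p(55)=451276, p(56)=526823, p(57)=614154, p(58)=715220, p(59)=831820, p(60)=966467, p(61)=1121505, p(62)=1300156, p(63)=1505499, p(64)=1741630, p(65)=2012558, p(66)=2323520, p(67)=2679689, p(68)=3087735, p(69)=3554345, p(70)=4087968, p(71)=4697205, p(72)=5392783, p(73)=6185689, p(74)=7089500, p(75)=8118264, p(76)=9289091, p(77)=10619863, p(78)=12132164, p(79)=13848650, p(80)=15796476, p(81)=18004327, p(82)=20506255, p(83)=23338469, p(84)=26543660, p(85)=30167357, p(86)=34262962, p(87)=38887673, p(88)=44108109, p(89)=49995925, p(90)=56634173, p(91)=64112359, p(92)=72533807, p(93)=82010177, p(94)=92669720, p(95)=104651419, p(96)=118114304, p(97)=133230930, p(98)=150198136, p(99)=169229875, p(100)=190569292, p(101)=214481126, p(102)=241265379, p(103)=271248950, p(104)=304801365, p(105)=342325709, p(106)=384276336, p(107)=431149389, p(108)=483502844, p(109)=541946240, p(110)=607163746, p(111)=679903203, p(112)=761002156, p(113)=851376628, p(114)=952050665, p(115)=1064144451, p(116)=1188908248, p(117)=1327710076, p(118)=1482074143, p(119)=1653668665, p(120)=1844349560, p(121)=2056148051, p(122)=2291320912, p(123)=2552338241, p(124)=2841940500, p(125)=3163127352, p(126)=3519222692, p(127)=3913864295, p(128)=4351078600.
Final step: p(129) = p(128) + p(127) - p(124) - p(122) + p(117) + p(114) - p(107) - p(103) + p(94) + p(89) - p(78) - p(72) + p(59) + p(52) - p(37) - p(29) + p(12) + p(3)
= 4351078600 + 3913864295 - 2841940500 - 2291320912 + 1327710076 + 952050665 - 431149389 - 271248950 + 92669720 + 49995925 - 12132164 - 5392783 + 831820 + 281589 - 21637 - 4565 + 77 + 3
= 4835271870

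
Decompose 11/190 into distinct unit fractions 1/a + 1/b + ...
1/18 + 1/428 + 1/365940

Greedy algorithm:
11/190: ceiling(190/11) = 18, use 1/18
2/855: ceiling(855/2) = 428, use 1/428
1/365940: ceiling(365940/1) = 365940, use 1/365940
Result: 11/190 = 1/18 + 1/428 + 1/365940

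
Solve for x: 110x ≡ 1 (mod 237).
209

gcd(110, 237) = 1, so the inverse exists.
Extended Euclidean algorithm on (237, 110):
237 = 2 × 110 + 17  ⟹  17 = (1)·237 + (-2)·110
110 = 6 × 17 + 8  ⟹  8 = (-6)·237 + (13)·110
17 = 2 × 8 + 1  ⟹  1 = (13)·237 + (-28)·110
So (-28)·110 ≡ 1 (mod 237), i.e. 110^(-1) ≡ -28 ≡ 209 (mod 237).
Check: 110 × 209 = 22990 ≡ 1 (mod 237)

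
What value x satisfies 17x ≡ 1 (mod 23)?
19

gcd(17, 23) = 1, so the inverse exists.
Extended Euclidean algorithm on (23, 17):
23 = 1 × 17 + 6  ⟹  6 = (1)·23 + (-1)·17
17 = 2 × 6 + 5  ⟹  5 = (-2)·23 + (3)·17
6 = 1 × 5 + 1  ⟹  1 = (3)·23 + (-4)·17
So (-4)·17 ≡ 1 (mod 23), i.e. 17^(-1) ≡ -4 ≡ 19 (mod 23).
Check: 17 × 19 = 323 ≡ 1 (mod 23)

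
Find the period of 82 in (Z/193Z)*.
192

193 is prime, so ord(82) divides φ(193) = 192.
Divisors of 192: 1, 2, 3, 4, 6, 8, 12, 16, 24, 32, 48, 64, 96, 192.
Repeated squaring: 82^1 ≡ 82, 82^2 ≡ 162, 82^4 ≡ 189, 82^8 ≡ 16, 82^16 ≡ 63, 82^32 ≡ 109, 82^64 ≡ 108, 82^128 ≡ 84 (mod 193).
Test 82^d mod 193 for each divisor d in increasing order:
82^1 ≡ 82
82^2 ≡ 162
82^3 = 82^2·82^1 ≡ 160
82^4 ≡ 189
82^6 = 82^4·82^2 ≡ 124
82^8 ≡ 16
82^12 = 82^8·82^4 ≡ 129
82^16 ≡ 63
82^24 = 82^16·82^8 ≡ 43
82^32 ≡ 109
82^48 = 82^32·82^16 ≡ 112
82^64 ≡ 108
82^96 = 82^64·82^32 ≡ 192
82^192 = 82^128·82^64 ≡ 1  ← first divisor giving 1
The order is 192.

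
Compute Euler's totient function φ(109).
108

109 = 109
φ(n) = n × ∏(1 - 1/p) for each prime p dividing n
φ(109) = 109 × (1 - 1/109) = 108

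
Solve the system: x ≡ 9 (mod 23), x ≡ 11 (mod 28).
515

Using Chinese Remainder Theorem:
M = 23 × 28 = 644
M1 = 28, M2 = 23
y1 = 28^(-1) mod 23 = 14
y2 = 23^(-1) mod 28 = 11
x = (9×28×14 + 11×23×11) mod 644 = 515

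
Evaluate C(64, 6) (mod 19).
7

Using Lucas' theorem:
Write n=64 and k=6 in base 19:
n in base 19: [3, 7]
k in base 19: [0, 6]
C(64,6) mod 19 = ∏ C(n_i, k_i) mod 19
Digit binomials (mod 19): C(3,0) = 1; C(7,6) = 7
Product: 1 × 7 = 7 ≡ 7 (mod 19)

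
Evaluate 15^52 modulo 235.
175

Repeated squaring. Binary of 52 = 110100.
15^1 ≡ 15 (mod 235); 15^2 ≡ 225 (mod 235); 15^4 ≡ 100 (mod 235); 15^8 ≡ 130 (mod 235); 15^16 ≡ 215 (mod 235); 15^32 ≡ 165 (mod 235)
15^52 = 15^4 × 15^16 × 15^32 ≡ 175 (mod 235)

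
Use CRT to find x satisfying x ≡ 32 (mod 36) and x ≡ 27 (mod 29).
752

Using Chinese Remainder Theorem:
M = 36 × 29 = 1044
M1 = 29, M2 = 36
y1 = 29^(-1) mod 36 = 5
y2 = 36^(-1) mod 29 = 25
x = (32×29×5 + 27×36×25) mod 1044 = 752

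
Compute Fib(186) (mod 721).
314

Matrix identity: Q^n = [[F_(n+1), F_n], [F_n, F_(n-1)]] with Q = [[1,1],[1,0]].
n = 186 = 10111010₂. Square-and-multiply, entries mod 721:
Q^1 = [[1,1],[1,0]]
Q^2 = (Q^1)² = [[2,1],[1,1]]
Q^5 = (Q^2)²·Q = [[8,5],[5,3]]
Q^11 = (Q^5)²·Q = [[144,89],[89,55]]
Q^23 = (Q^11)²·Q = [[224,538],[538,407]]
Q^46 = (Q^23)² = [[29,608],[608,142]]
Q^93 = (Q^46)²·Q = [[55,632],[632,144]]
Q^186 = (Q^93)² = [[131,314],[314,538]]
F_186 mod 721 = Q^186[0][1] = 314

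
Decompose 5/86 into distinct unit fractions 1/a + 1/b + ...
1/18 + 1/387

Greedy algorithm:
5/86: ceiling(86/5) = 18, use 1/18
1/387: ceiling(387/1) = 387, use 1/387
Result: 5/86 = 1/18 + 1/387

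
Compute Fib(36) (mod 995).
377

Matrix identity: Q^n = [[F_(n+1), F_n], [F_n, F_(n-1)]] with Q = [[1,1],[1,0]].
n = 36 = 100100₂. Square-and-multiply, entries mod 995:
Q^1 = [[1,1],[1,0]]
Q^2 = (Q^1)² = [[2,1],[1,1]]
Q^4 = (Q^2)² = [[5,3],[3,2]]
Q^9 = (Q^4)²·Q = [[55,34],[34,21]]
Q^18 = (Q^9)² = [[201,594],[594,602]]
Q^36 = (Q^18)² = [[212,377],[377,830]]
F_36 mod 995 = Q^36[0][1] = 377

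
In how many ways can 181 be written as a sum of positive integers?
749474411781

p(n) counts ways to write n as a sum of positive integers (order ignored).
Euler's pentagonal recurrence: p(k) = p(k-1) + p(k-2) - p(k-5) - p(k-7) + p(k-12) + p(k-15) - ... (offsets j(3j∓1)/2, signs ++--, p(0)=1, p(<0)=0).
DP table for k = 0..180: p(0)=1, p(1)=1, p(2)=2, p(3)=3, p(4)=5, p(5)=7, p(6)=11, p(7)=15, p(8)=22, p(9)=30, p(10)=42, p(11)=56, p(12)=77, p(13)=101, p(14)=135, p(15)=176, p(16)=231, p(17)=297, p(18)=385, p(19)=490, p(20)=627, p(21)=792, p(22)=1002, p(23)=1255, p(24)=1575, p(25)=1958, p(26)=2436, p(27)=3010, p(28)=3718, p(29)=4565, p(30)=5604, p(31)=6842, p(32)=8349, p(33)=10143, p(34)=12310, p(35)=14883, p(36)=17977, p(37)=21637, p(38)=26015, p(39)=31185, p(40)=37338, p(41)=44583, p(42)=53174, p(43)=63261, p(44)=75175, p(45)=89134, p(46)=105558, p(47)=124754, p(48)=147273, p(49)=173525, p(50)=204226, p(51)=239943, p(52)=281589, p(53)=329931, p(54)=386155, p(55)=451276, p(56)=526823, p(57)=614154, p(58)=715220, p(59)=831820, p(60)=966467, p(61)=1121505, p(62)=1300156, p(63)=1505499, p(64)=1741630, p(65)=2012558, p(66)=2323520, p(67)=2679689, p(68)=3087735, p(69)=3554345, p(70)=4087968, p(71)=4697205, p(72)=5392783, p(73)=6185689, p(74)=7089500, p(75)=8118264, p(76)=9289091, p(77)=10619863, p(78)=12132164, p(79)=13848650, p(80)=15796476, p(81)=18004327, p(82)=20506255, p(83)=23338469, p(84)=26543660, p(85)=30167357, p(86)=34262962, p(87)=38887673, p(88)=44108109, p(89)=49995925, p(90)=56634173, p(91)=64112359, p(92)=72533807, p(93)=82010177, p(94)=92669720, p(95)=104651419, p(96)=118114304, p(97)=133230930, p(98)=150198136, p(99)=169229875, p(100)=190569292, p(101)=214481126, p(102)=241265379, p(103)=271248950, p(104)=304801365, p(105)=342325709, p(106)=384276336, p(107)=431149389, p(108)=483502844, p(109)=541946240, p(110)=607163746, p(111)=679903203, p(112)=761002156, p(113)=851376628, p(114)=952050665, p(115)=1064144451, p(116)=1188908248, p(117)=1327710076, p(118)=1482074143, p(119)=1653668665, p(120)=1844349560, p(121)=2056148051, p(122)=2291320912, p(123)=2552338241, p(124)=2841940500, p(125)=3163127352, p(126)=3519222692, p(127)=3913864295, p(128)=4351078600, p(129)=4835271870, p(130)=5371315400, p(131)=5964539504, p(132)=6620830889, p(133)=7346629512, p(134)=8149040695, p(135)=9035836076, p(136)=10015581680, p(137)=11097645016, p(138)=12292341831, p(139)=13610949895, p(140)=15065878135, p(141)=16670689208, p(142)=18440293320, p(143)=20390982757, p(144)=22540654445, p(145)=24908858009, p(146)=27517052599, p(147)=30388671978, p(148)=33549419497, p(149)=37027355200, p(150)=40853235313, p(151)=45060624582, p(152)=49686288421, p(153)=54770336324, p(154)=60356673280, p(155)=66493182097, p(156)=73232243759, p(157)=80630964769, p(158)=88751778802, p(159)=97662728555, p(160)=107438159466, p(161)=118159068427, p(162)=129913904637, p(163)=142798995930, p(164)=156919475295, p(165)=172389800255, p(166)=189334822579, p(167)=207890420102, p(168)=228204732751, p(169)=250438925115, p(170)=274768617130, p(171)=301384802048, p(172)=330495499613, p(173)=362326859895, p(174)=397125074750, p(175)=435157697830, p(176)=476715857290, p(177)=522115831195, p(178)=571701605655, p(179)=625846753120, p(180)=684957390936.
Final step: p(181) = p(180) + p(179) - p(176) - p(174) + p(169) + p(166) - p(159) - p(155) + p(146) + p(141) - p(130) - p(124) + p(111) + p(104) - p(89) - p(81) + p(64) + p(55) - p(36) - p(26) + p(5)
= 684957390936 + 625846753120 - 476715857290 - 397125074750 + 250438925115 + 189334822579 - 97662728555 - 66493182097 + 27517052599 + 16670689208 - 5371315400 - 2841940500 + 679903203 + 304801365 - 49995925 - 18004327 + 1741630 + 451276 - 17977 - 2436 + 7
= 749474411781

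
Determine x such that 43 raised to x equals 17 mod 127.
52

Baby-step giant-step with step n = ⌈√127⌉ = 12.
Baby steps 43^j mod 127 (j:value) for j=0..11: 0:1, 1:43, 2:71, 3:5, 4:88, 5:101, 6:25, 7:59, 8:124, 9:125, 10:41, 11:112.
Giant-step multiplier: 43^(-12) ≡ 43^(126-12) = 43^114 ≡ 38 (mod 127).
Giant steps γ_i = 17·38^i mod 127: γ_0=17, γ_1=11, γ_2=37, γ_3=9, γ_4=88 (in table at j=4).
x = i·n + j = 4·12 + 4 = 52.
Check: 43^52 ≡ 17 (mod 127).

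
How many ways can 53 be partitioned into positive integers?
329931

p(n) counts ways to write n as a sum of positive integers (order ignored).
Euler's pentagonal recurrence: p(k) = p(k-1) + p(k-2) - p(k-5) - p(k-7) + p(k-12) + p(k-15) - ... (offsets j(3j∓1)/2, signs ++--, p(0)=1, p(<0)=0).
DP table for k = 0..52: p(0)=1, p(1)=1, p(2)=2, p(3)=3, p(4)=5, p(5)=7, p(6)=11, p(7)=15, p(8)=22, p(9)=30, p(10)=42, p(11)=56, p(12)=77, p(13)=101, p(14)=135, p(15)=176, p(16)=231, p(17)=297, p(18)=385, p(19)=490, p(20)=627, p(21)=792, p(22)=1002, p(23)=1255, p(24)=1575, p(25)=1958, p(26)=2436, p(27)=3010, p(28)=3718, p(29)=4565, p(30)=5604, p(31)=6842, p(32)=8349, p(33)=10143, p(34)=12310, p(35)=14883, p(36)=17977, p(37)=21637, p(38)=26015, p(39)=31185, p(40)=37338, p(41)=44583, p(42)=53174, p(43)=63261, p(44)=75175, p(45)=89134, p(46)=105558, p(47)=124754, p(48)=147273, p(49)=173525, p(50)=204226, p(51)=239943, p(52)=281589.
Final step: p(53) = p(52) + p(51) - p(48) - p(46) + p(41) + p(38) - p(31) - p(27) + p(18) + p(13) - p(2)
= 281589 + 239943 - 147273 - 105558 + 44583 + 26015 - 6842 - 3010 + 385 + 101 - 2
= 329931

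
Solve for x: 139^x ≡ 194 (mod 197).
185

Baby-step giant-step with step n = ⌈√197⌉ = 15.
Baby steps 139^j mod 197 (j:value) for j=0..14: 0:1, 1:139, 2:15, 3:115, 4:28, 5:149, 6:26, 7:68, 8:193, 9:35, 10:137, 11:131, 12:85, 13:192, 14:93.
Giant-step multiplier: 139^(-15) ≡ 139^(196-15) = 139^181 ≡ 21 (mod 197).
Giant steps γ_i = 194·21^i mod 197: γ_0=194, γ_1=134, γ_2=56, γ_3=191, γ_4=71, γ_5=112, γ_6=185, γ_7=142, γ_8=27, γ_9=173, γ_10=87, γ_11=54, γ_12=149 (in table at j=5).
x = i·n + j = 12·15 + 5 = 185.
Check: 139^185 ≡ 194 (mod 197).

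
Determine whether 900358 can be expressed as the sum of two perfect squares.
Not possible

Factorization: 900358 = 2 × 23^3 × 37
By Fermat: n is sum of two squares iff every prime p ≡ 3 (mod 4) appears to even power.
Prime(s) ≡ 3 (mod 4) with odd exponent: [(23, 3)]
Therefore 900358 cannot be expressed as a² + b².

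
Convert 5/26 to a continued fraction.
[0; 5, 5]

Euclidean algorithm steps:
5 = 0 × 26 + 5
26 = 5 × 5 + 1
5 = 5 × 1 + 0
Continued fraction: [0; 5, 5]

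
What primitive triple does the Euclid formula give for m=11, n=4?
(105, 88, 137)

Euclid's formula: a = m² - n², b = 2mn, c = m² + n²
m = 11, n = 4
a = 11² - 4² = 121 - 16 = 105
b = 2 × 11 × 4 = 88
c = 11² + 4² = 121 + 16 = 137
Verification: 105² + 88² = 11025 + 7744 = 18769 = 137² ✓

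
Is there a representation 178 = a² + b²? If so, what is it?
3² + 13² (a=3, b=13)

Factorization: 178 = 2 × 89
By Fermat: n is sum of two squares iff every prime p ≡ 3 (mod 4) appears to even power.
All primes ≡ 3 (mod 4) appear to even power.
Search a = 0, 1, 2, … for 178 - a² a perfect square: first hit at a = 3: 178 - 9 = 169 = 13².
178 = 3² + 13² = 9 + 169 ✓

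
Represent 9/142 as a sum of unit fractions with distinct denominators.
1/16 + 1/1136

Greedy algorithm:
9/142: ceiling(142/9) = 16, use 1/16
1/1136: ceiling(1136/1) = 1136, use 1/1136
Result: 9/142 = 1/16 + 1/1136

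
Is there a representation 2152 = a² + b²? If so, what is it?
6² + 46² (a=6, b=46)

Factorization: 2152 = 2^3 × 269
By Fermat: n is sum of two squares iff every prime p ≡ 3 (mod 4) appears to even power.
All primes ≡ 3 (mod 4) appear to even power.
Search a = 0, 1, 2, … for 2152 - a² a perfect square: first hit at a = 6: 2152 - 36 = 2116 = 46².
2152 = 6² + 46² = 36 + 2116 ✓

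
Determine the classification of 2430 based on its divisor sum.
abundant

Proper divisors of 2430: sum = 1 + 2 + 3 + 5 + 6 + 9 + 10 + 15 + ... + 405 + 486 + 810 + 1215 (23 divisors) = 4122
Since 4122 > 2430, 2430 is abundant.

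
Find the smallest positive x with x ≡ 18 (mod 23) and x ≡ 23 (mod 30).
593

Using Chinese Remainder Theorem:
M = 23 × 30 = 690
M1 = 30, M2 = 23
y1 = 30^(-1) mod 23 = 10
y2 = 23^(-1) mod 30 = 17
x = (18×30×10 + 23×23×17) mod 690 = 593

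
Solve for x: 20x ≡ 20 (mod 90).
x ≡ 1 (mod 9)

gcd(20, 90) = 10, which divides 20, so solutions exist.
Divide through by 10: 2x ≡ 2 (mod 9).
Find 2^(-1) mod 9 by the extended Euclidean algorithm:
9 = 4 × 2 + 1  ⟹  1 = (1)·9 + (-4)·2
So (-4)·2 ≡ 1 (mod 9), i.e. 2^(-1) ≡ -4 ≡ 5 (mod 9).
x ≡ 5 × 2 = 10 ≡ 1 (mod 9).
Check: 20 × 1 = 20 ≡ 20 (mod 90).
x ≡ 1 (mod 9), giving 10 solutions mod 90.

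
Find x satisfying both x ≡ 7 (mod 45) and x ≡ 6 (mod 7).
97

Using Chinese Remainder Theorem:
M = 45 × 7 = 315
M1 = 7, M2 = 45
y1 = 7^(-1) mod 45 = 13
y2 = 45^(-1) mod 7 = 5
x = (7×7×13 + 6×45×5) mod 315 = 97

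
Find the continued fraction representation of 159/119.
[1; 2, 1, 39]

Euclidean algorithm steps:
159 = 1 × 119 + 40
119 = 2 × 40 + 39
40 = 1 × 39 + 1
39 = 39 × 1 + 0
Continued fraction: [1; 2, 1, 39]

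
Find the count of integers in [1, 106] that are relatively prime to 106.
52

106 = 2 × 53
φ(n) = n × ∏(1 - 1/p) for each prime p dividing n
φ(106) = 106 × (1 - 1/2) × (1 - 1/53) = 52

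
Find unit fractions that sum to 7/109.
1/16 + 1/582 + 1/507504

Greedy algorithm:
7/109: ceiling(109/7) = 16, use 1/16
3/1744: ceiling(1744/3) = 582, use 1/582
1/507504: ceiling(507504/1) = 507504, use 1/507504
Result: 7/109 = 1/16 + 1/582 + 1/507504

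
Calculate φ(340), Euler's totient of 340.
128

340 = 2^2 × 5 × 17
φ(n) = n × ∏(1 - 1/p) for each prime p dividing n
φ(340) = 340 × (1 - 1/2) × (1 - 1/5) × (1 - 1/17) = 128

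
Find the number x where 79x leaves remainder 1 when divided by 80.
79

gcd(79, 80) = 1, so the inverse exists.
Extended Euclidean algorithm on (80, 79):
80 = 1 × 79 + 1  ⟹  1 = (1)·80 + (-1)·79
So (-1)·79 ≡ 1 (mod 80), i.e. 79^(-1) ≡ -1 ≡ 79 (mod 80).
Check: 79 × 79 = 6241 ≡ 1 (mod 80)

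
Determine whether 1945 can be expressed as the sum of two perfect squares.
3² + 44² (a=3, b=44)

Factorization: 1945 = 5 × 389
By Fermat: n is sum of two squares iff every prime p ≡ 3 (mod 4) appears to even power.
All primes ≡ 3 (mod 4) appear to even power.
Search a = 0, 1, 2, … for 1945 - a² a perfect square: first hit at a = 3: 1945 - 9 = 1936 = 44².
1945 = 3² + 44² = 9 + 1936 ✓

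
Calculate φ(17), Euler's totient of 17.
16

17 = 17
φ(n) = n × ∏(1 - 1/p) for each prime p dividing n
φ(17) = 17 × (1 - 1/17) = 16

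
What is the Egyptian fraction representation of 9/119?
1/14 + 1/238

Greedy algorithm:
9/119: ceiling(119/9) = 14, use 1/14
1/238: ceiling(238/1) = 238, use 1/238
Result: 9/119 = 1/14 + 1/238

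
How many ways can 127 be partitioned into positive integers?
3913864295

p(n) counts ways to write n as a sum of positive integers (order ignored).
Euler's pentagonal recurrence: p(k) = p(k-1) + p(k-2) - p(k-5) - p(k-7) + p(k-12) + p(k-15) - ... (offsets j(3j∓1)/2, signs ++--, p(0)=1, p(<0)=0).
DP table for k = 0..126: p(0)=1, p(1)=1, p(2)=2, p(3)=3, p(4)=5, p(5)=7, p(6)=11, p(7)=15, p(8)=22, p(9)=30, p(10)=42, p(11)=56, p(12)=77, p(13)=101, p(14)=135, p(15)=176, p(16)=231, p(17)=297, p(18)=385, p(19)=490, p(20)=627, p(21)=792, p(22)=1002, p(23)=1255, p(24)=1575, p(25)=1958, p(26)=2436, p(27)=3010, p(28)=3718, p(29)=4565, p(30)=5604, p(31)=6842, p(32)=8349, p(33)=10143, p(34)=12310, p(35)=14883, p(36)=17977, p(37)=21637, p(38)=26015, p(39)=31185, p(40)=37338, p(41)=44583, p(42)=53174, p(43)=63261, p(44)=75175, p(45)=89134, p(46)=105558, p(47)=124754, p(48)=147273, p(49)=173525, p(50)=204226, p(51)=239943, p(52)=281589, p(53)=329931, p(54)=386155, p(55)=451276, p(56)=526823, p(57)=614154, p(58)=715220, p(59)=831820, p(60)=966467, p(61)=1121505, p(62)=1300156, p(63)=1505499, p(64)=1741630, p(65)=2012558, p(66)=2323520, p(67)=2679689, p(68)=3087735, p(69)=3554345, p(70)=4087968, p(71)=4697205, p(72)=5392783, p(73)=6185689, p(74)=7089500, p(75)=8118264, p(76)=9289091, p(77)=10619863, p(78)=12132164, p(79)=13848650, p(80)=15796476, p(81)=18004327, p(82)=20506255, p(83)=23338469, p(84)=26543660, p(85)=30167357, p(86)=34262962, p(87)=38887673, p(88)=44108109, p(89)=49995925, p(90)=56634173, p(91)=64112359, p(92)=72533807, p(93)=82010177, p(94)=92669720, p(95)=104651419, p(96)=118114304, p(97)=133230930, p(98)=150198136, p(99)=169229875, p(100)=190569292, p(101)=214481126, p(102)=241265379, p(103)=271248950, p(104)=304801365, p(105)=342325709, p(106)=384276336, p(107)=431149389, p(108)=483502844, p(109)=541946240, p(110)=607163746, p(111)=679903203, p(112)=761002156, p(113)=851376628, p(114)=952050665, p(115)=1064144451, p(116)=1188908248, p(117)=1327710076, p(118)=1482074143, p(119)=1653668665, p(120)=1844349560, p(121)=2056148051, p(122)=2291320912, p(123)=2552338241, p(124)=2841940500, p(125)=3163127352, p(126)=3519222692.
Final step: p(127) = p(126) + p(125) - p(122) - p(120) + p(115) + p(112) - p(105) - p(101) + p(92) + p(87) - p(76) - p(70) + p(57) + p(50) - p(35) - p(27) + p(10) + p(1)
= 3519222692 + 3163127352 - 2291320912 - 1844349560 + 1064144451 + 761002156 - 342325709 - 214481126 + 72533807 + 38887673 - 9289091 - 4087968 + 614154 + 204226 - 14883 - 3010 + 42 + 1
= 3913864295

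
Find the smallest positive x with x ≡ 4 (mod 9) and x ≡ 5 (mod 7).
40

Using Chinese Remainder Theorem:
M = 9 × 7 = 63
M1 = 7, M2 = 9
y1 = 7^(-1) mod 9 = 4
y2 = 9^(-1) mod 7 = 4
x = (4×7×4 + 5×9×4) mod 63 = 40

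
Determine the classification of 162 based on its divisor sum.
abundant

Proper divisors of 162: sum = 1 + 2 + 3 + 6 + 9 + 18 + 27 + 54 + 81 = 201
Since 201 > 162, 162 is abundant.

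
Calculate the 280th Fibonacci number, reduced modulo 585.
195

Matrix identity: Q^n = [[F_(n+1), F_n], [F_n, F_(n-1)]] with Q = [[1,1],[1,0]].
n = 280 = 100011000₂. Square-and-multiply, entries mod 585:
Q^1 = [[1,1],[1,0]]
Q^2 = (Q^1)² = [[2,1],[1,1]]
Q^4 = (Q^2)² = [[5,3],[3,2]]
Q^8 = (Q^4)² = [[34,21],[21,13]]
Q^17 = (Q^8)²·Q = [[244,427],[427,402]]
Q^35 = (Q^17)²·Q = [[567,260],[260,307]]
Q^70 = (Q^35)² = [[64,260],[260,389]]
Q^140 = (Q^70)² = [[326,195],[195,131]]
Q^280 = (Q^140)² = [[391,195],[195,196]]
F_280 mod 585 = Q^280[0][1] = 195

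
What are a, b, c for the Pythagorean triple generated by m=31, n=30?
(61, 1860, 1861)

Euclid's formula: a = m² - n², b = 2mn, c = m² + n²
m = 31, n = 30
a = 31² - 30² = 961 - 900 = 61
b = 2 × 31 × 30 = 1860
c = 31² + 30² = 961 + 900 = 1861
Verification: 61² + 1860² = 3721 + 3459600 = 3463321 = 1861² ✓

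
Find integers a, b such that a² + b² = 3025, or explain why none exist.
0² + 55² (a=0, b=55)

Factorization: 3025 = 5^2 × 11^2
By Fermat: n is sum of two squares iff every prime p ≡ 3 (mod 4) appears to even power.
All primes ≡ 3 (mod 4) appear to even power.
Search a = 0, 1, 2, … for 3025 - a² a perfect square: first hit at a = 0: 3025 - 0 = 3025 = 55².
3025 = 0² + 55² = 0 + 3025 ✓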